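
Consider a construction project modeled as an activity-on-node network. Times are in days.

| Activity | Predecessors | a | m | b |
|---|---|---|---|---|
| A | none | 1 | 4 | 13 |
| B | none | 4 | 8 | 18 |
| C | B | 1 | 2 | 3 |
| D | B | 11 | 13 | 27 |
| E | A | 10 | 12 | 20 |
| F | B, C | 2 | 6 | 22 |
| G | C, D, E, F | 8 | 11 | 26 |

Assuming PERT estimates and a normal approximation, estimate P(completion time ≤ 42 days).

0.859

te_A = (1 + 4·4 + 13)/6 = 30/6 = 5; σ²_A = ((13−1)/6)² = 4.000
te_B = (4 + 4·8 + 18)/6 = 54/6 = 9; σ²_B = ((18−4)/6)² = 5.444
te_C = (1 + 4·2 + 3)/6 = 12/6 = 2; σ²_C = ((3−1)/6)² = 0.111
te_D = (11 + 4·13 + 27)/6 = 90/6 = 15; σ²_D = ((27−11)/6)² = 7.111
te_E = (10 + 4·12 + 20)/6 = 78/6 = 13; σ²_E = ((20−10)/6)² = 2.778
te_F = (2 + 4·6 + 22)/6 = 48/6 = 8; σ²_F = ((22−2)/6)² = 11.111
te_G = (8 + 4·11 + 26)/6 = 78/6 = 13; σ²_G = ((26−8)/6)² = 9.000

Forward pass:
ES_A = 0; EF_A = 5
ES_B = 0; EF_B = 9
ES_C = 9; EF_C = 9+2 = 11
ES_D = 9; EF_D = 9+15 = 24
ES_E = 5; EF_E = 5+13 = 18
ES_F = max(EF_B=9, EF_C=11) = 11; EF_F = 11+8 = 19
ES_G = max(EF_C=11, EF_D=24, EF_E=18, EF_F=19) = 24; EF_G = 24+13 = 37
Expected project duration μ = 37 days. Critical path: B → D → G.

Variance along critical path = 5.444 + 7.111 + 9.000 = 21.556; σ = √21.556 = 4.643 days.
Z = (42 − 37) / 4.643 = 1.077
P(T ≤ 42) = Φ(1.077) ≈ 0.859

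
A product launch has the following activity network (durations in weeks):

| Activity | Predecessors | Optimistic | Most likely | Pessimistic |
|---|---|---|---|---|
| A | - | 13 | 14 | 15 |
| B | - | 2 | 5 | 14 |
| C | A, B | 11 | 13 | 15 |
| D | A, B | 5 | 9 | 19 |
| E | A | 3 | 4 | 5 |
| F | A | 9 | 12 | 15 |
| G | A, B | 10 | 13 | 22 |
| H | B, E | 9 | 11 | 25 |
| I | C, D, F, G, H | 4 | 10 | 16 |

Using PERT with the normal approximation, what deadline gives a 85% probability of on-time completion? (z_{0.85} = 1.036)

44.5 weeks

te_A = (13 + 4·14 + 15)/6 = 84/6 = 14; σ²_A = ((15−13)/6)² = 0.111
te_B = (2 + 4·5 + 14)/6 = 36/6 = 6; σ²_B = ((14−2)/6)² = 4.000
te_C = (11 + 4·13 + 15)/6 = 78/6 = 13; σ²_C = ((15−11)/6)² = 0.444
te_D = (5 + 4·9 + 19)/6 = 60/6 = 10; σ²_D = ((19−5)/6)² = 5.444
te_E = (3 + 4·4 + 5)/6 = 24/6 = 4; σ²_E = ((5−3)/6)² = 0.111
te_F = (9 + 4·12 + 15)/6 = 72/6 = 12; σ²_F = ((15−9)/6)² = 1.000
te_G = (10 + 4·13 + 22)/6 = 84/6 = 14; σ²_G = ((22−10)/6)² = 4.000
te_H = (9 + 4·11 + 25)/6 = 78/6 = 13; σ²_H = ((25−9)/6)² = 7.111
te_I = (4 + 4·10 + 16)/6 = 60/6 = 10; σ²_I = ((16−4)/6)² = 4.000

Forward pass:
ES_A = 0; EF_A = 14
ES_B = 0; EF_B = 6
ES_C = max(EF_A=14, EF_B=6) = 14; EF_C = 14+13 = 27
ES_D = max(EF_A=14, EF_B=6) = 14; EF_D = 14+10 = 24
ES_E = 14; EF_E = 14+4 = 18
ES_F = 14; EF_F = 14+12 = 26
ES_G = max(EF_A=14, EF_B=6) = 14; EF_G = 14+14 = 28
ES_H = max(EF_B=6, EF_E=18) = 18; EF_H = 18+13 = 31
ES_I = max(EF_C=27, EF_D=24, EF_F=26, EF_G=28, EF_H=31) = 31; EF_I = 31+10 = 41
Expected project duration μ = 41 weeks. Critical path: A → E → H → I.

Variance along critical path = 0.111 + 0.111 + 7.111 + 4.000 = 11.333; σ = 3.367 weeks.
D = μ + z·σ = 41 + 1.036·3.367 = 44.5 weeks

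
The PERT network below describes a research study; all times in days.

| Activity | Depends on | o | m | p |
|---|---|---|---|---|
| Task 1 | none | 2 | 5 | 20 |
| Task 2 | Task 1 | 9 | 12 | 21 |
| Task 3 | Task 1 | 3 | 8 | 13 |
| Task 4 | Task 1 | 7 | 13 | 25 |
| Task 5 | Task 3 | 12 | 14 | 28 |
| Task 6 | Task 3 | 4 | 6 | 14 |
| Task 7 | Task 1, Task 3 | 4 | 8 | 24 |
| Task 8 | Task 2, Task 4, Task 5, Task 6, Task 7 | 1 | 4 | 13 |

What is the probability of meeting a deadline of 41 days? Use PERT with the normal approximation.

te_Task 1 = (2 + 4·5 + 20)/6 = 42/6 = 7; σ²_Task 1 = ((20−2)/6)² = 9.000
te_Task 2 = (9 + 4·12 + 21)/6 = 78/6 = 13; σ²_Task 2 = ((21−9)/6)² = 4.000
te_Task 3 = (3 + 4·8 + 13)/6 = 48/6 = 8; σ²_Task 3 = ((13−3)/6)² = 2.778
te_Task 4 = (7 + 4·13 + 25)/6 = 84/6 = 14; σ²_Task 4 = ((25−7)/6)² = 9.000
te_Task 5 = (12 + 4·14 + 28)/6 = 96/6 = 16; σ²_Task 5 = ((28−12)/6)² = 7.111
te_Task 6 = (4 + 4·6 + 14)/6 = 42/6 = 7; σ²_Task 6 = ((14−4)/6)² = 2.778
te_Task 7 = (4 + 4·8 + 24)/6 = 60/6 = 10; σ²_Task 7 = ((24−4)/6)² = 11.111
te_Task 8 = (1 + 4·4 + 13)/6 = 30/6 = 5; σ²_Task 8 = ((13−1)/6)² = 4.000

Forward pass:
ES_Task 1 = 0; EF_Task 1 = 7
ES_Task 2 = 7; EF_Task 2 = 7+13 = 20
ES_Task 3 = 7; EF_Task 3 = 7+8 = 15
ES_Task 4 = 7; EF_Task 4 = 7+14 = 21
ES_Task 5 = 15; EF_Task 5 = 15+16 = 31
ES_Task 6 = 15; EF_Task 6 = 15+7 = 22
ES_Task 7 = max(EF_Task 1=7, EF_Task 3=15) = 15; EF_Task 7 = 15+10 = 25
ES_Task 8 = max(EF_Task 2=20, EF_Task 4=21, EF_Task 5=31, EF_Task 6=22, EF_Task 7=25) = 31; EF_Task 8 = 31+5 = 36
Expected project duration μ = 36 days. Critical path: Task 1 → Task 3 → Task 5 → Task 8.

Variance along critical path = 9.000 + 2.778 + 7.111 + 4.000 = 22.889; σ = √22.889 = 4.784 days.
Z = (41 − 36) / 4.784 = 1.045
P(T ≤ 41) = Φ(1.045) ≈ 0.852

0.852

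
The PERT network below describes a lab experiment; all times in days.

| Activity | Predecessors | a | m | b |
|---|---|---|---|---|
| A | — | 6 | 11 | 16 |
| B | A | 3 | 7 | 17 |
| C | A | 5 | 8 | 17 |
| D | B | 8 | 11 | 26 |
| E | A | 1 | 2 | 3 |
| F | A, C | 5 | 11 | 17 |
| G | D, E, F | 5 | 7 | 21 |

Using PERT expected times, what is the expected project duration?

te_A = (6 + 4·11 + 16)/6 = 66/6 = 11
te_B = (3 + 4·7 + 17)/6 = 48/6 = 8
te_C = (5 + 4·8 + 17)/6 = 54/6 = 9
te_D = (8 + 4·11 + 26)/6 = 78/6 = 13
te_E = (1 + 4·2 + 3)/6 = 12/6 = 2
te_F = (5 + 4·11 + 17)/6 = 66/6 = 11
te_G = (5 + 4·7 + 21)/6 = 54/6 = 9

Forward pass:
ES_A = 0; EF_A = 11
ES_B = 11; EF_B = 11+8 = 19
ES_C = 11; EF_C = 11+9 = 20
ES_D = 19; EF_D = 19+13 = 32
ES_E = 11; EF_E = 11+2 = 13
ES_F = max(EF_A=11, EF_C=20) = 20; EF_F = 20+11 = 31
ES_G = max(EF_D=32, EF_E=13, EF_F=31) = 32; EF_G = 32+9 = 41
Expected project duration μ = 41 days. Critical path: A → B → D → G.

41 days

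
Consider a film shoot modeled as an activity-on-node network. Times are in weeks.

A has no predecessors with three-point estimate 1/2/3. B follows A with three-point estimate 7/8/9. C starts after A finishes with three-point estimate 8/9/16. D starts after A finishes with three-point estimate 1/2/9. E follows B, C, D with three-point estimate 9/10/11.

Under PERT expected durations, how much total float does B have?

te_A = (1 + 4·2 + 3)/6 = 12/6 = 2
te_B = (7 + 4·8 + 9)/6 = 48/6 = 8
te_C = (8 + 4·9 + 16)/6 = 60/6 = 10
te_D = (1 + 4·2 + 9)/6 = 18/6 = 3
te_E = (9 + 4·10 + 11)/6 = 60/6 = 10

Forward pass:
ES_A = 0; EF_A = 2
ES_B = 2; EF_B = 2+8 = 10
ES_C = 2; EF_C = 2+10 = 12
ES_D = 2; EF_D = 2+3 = 5
ES_E = max(EF_B=10, EF_C=12, EF_D=5) = 12; EF_E = 12+10 = 22
Expected project duration μ = 22 weeks. Critical path: A → C → E.

Backward pass:
LF_E = 22; LS_E = 22−10 = 12
LF_D = LS_E = 12; LS_D = 12−3 = 9
LF_C = LS_E = 12; LS_C = 12−10 = 2
LF_B = LS_E = 12; LS_B = 12−8 = 4
LF_A = min(LS_B=4, LS_C=2, LS_D=9) = 2; LS_A = 2−2 = 0
Slack_B = LS_B − ES_B = 4 − 2 = 2

2 weeks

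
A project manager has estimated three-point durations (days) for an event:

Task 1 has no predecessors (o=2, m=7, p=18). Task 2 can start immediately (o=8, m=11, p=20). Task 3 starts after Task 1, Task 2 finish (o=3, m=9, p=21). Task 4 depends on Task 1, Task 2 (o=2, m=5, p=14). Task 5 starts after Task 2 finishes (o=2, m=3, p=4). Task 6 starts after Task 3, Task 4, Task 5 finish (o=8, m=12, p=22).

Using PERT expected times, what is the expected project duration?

te_Task 1 = (2 + 4·7 + 18)/6 = 48/6 = 8
te_Task 2 = (8 + 4·11 + 20)/6 = 72/6 = 12
te_Task 3 = (3 + 4·9 + 21)/6 = 60/6 = 10
te_Task 4 = (2 + 4·5 + 14)/6 = 36/6 = 6
te_Task 5 = (2 + 4·3 + 4)/6 = 18/6 = 3
te_Task 6 = (8 + 4·12 + 22)/6 = 78/6 = 13

Forward pass:
ES_Task 1 = 0; EF_Task 1 = 8
ES_Task 2 = 0; EF_Task 2 = 12
ES_Task 3 = max(EF_Task 1=8, EF_Task 2=12) = 12; EF_Task 3 = 12+10 = 22
ES_Task 4 = max(EF_Task 1=8, EF_Task 2=12) = 12; EF_Task 4 = 12+6 = 18
ES_Task 5 = 12; EF_Task 5 = 12+3 = 15
ES_Task 6 = max(EF_Task 3=22, EF_Task 4=18, EF_Task 5=15) = 22; EF_Task 6 = 22+13 = 35
Expected project duration μ = 35 days. Critical path: Task 2 → Task 3 → Task 6.

35 days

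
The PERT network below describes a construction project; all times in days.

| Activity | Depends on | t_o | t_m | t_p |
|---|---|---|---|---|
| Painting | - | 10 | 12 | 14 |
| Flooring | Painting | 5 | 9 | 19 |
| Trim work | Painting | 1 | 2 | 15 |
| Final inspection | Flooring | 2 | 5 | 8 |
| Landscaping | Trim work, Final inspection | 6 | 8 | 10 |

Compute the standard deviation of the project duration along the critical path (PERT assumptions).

2.71 days

te_Painting = (10 + 4·12 + 14)/6 = 72/6 = 12; σ²_Painting = ((14−10)/6)² = 0.444
te_Flooring = (5 + 4·9 + 19)/6 = 60/6 = 10; σ²_Flooring = ((19−5)/6)² = 5.444
te_Trim work = (1 + 4·2 + 15)/6 = 24/6 = 4; σ²_Trim work = ((15−1)/6)² = 5.444
te_Final inspection = (2 + 4·5 + 8)/6 = 30/6 = 5; σ²_Final inspection = ((8−2)/6)² = 1.000
te_Landscaping = (6 + 4·8 + 10)/6 = 48/6 = 8; σ²_Landscaping = ((10−6)/6)² = 0.444

Forward pass:
ES_Painting = 0; EF_Painting = 12
ES_Flooring = 12; EF_Flooring = 12+10 = 22
ES_Trim work = 12; EF_Trim work = 12+4 = 16
ES_Final inspection = 22; EF_Final inspection = 22+5 = 27
ES_Landscaping = max(EF_Trim work=16, EF_Final inspection=27) = 27; EF_Landscaping = 27+8 = 35
Expected project duration μ = 35 days. Critical path: Painting → Flooring → Final inspection → Landscaping.

Variance along critical path = 0.444 + 5.444 + 1.000 + 0.444 = 7.333
σ = √7.333 = 2.708 days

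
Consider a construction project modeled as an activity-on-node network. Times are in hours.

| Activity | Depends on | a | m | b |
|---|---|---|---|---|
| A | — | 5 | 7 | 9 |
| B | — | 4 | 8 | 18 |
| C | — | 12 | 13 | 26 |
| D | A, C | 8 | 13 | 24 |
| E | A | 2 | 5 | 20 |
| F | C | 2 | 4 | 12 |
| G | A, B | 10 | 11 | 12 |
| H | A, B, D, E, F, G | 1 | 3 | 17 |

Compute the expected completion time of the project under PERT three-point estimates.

te_A = (5 + 4·7 + 9)/6 = 42/6 = 7
te_B = (4 + 4·8 + 18)/6 = 54/6 = 9
te_C = (12 + 4·13 + 26)/6 = 90/6 = 15
te_D = (8 + 4·13 + 24)/6 = 84/6 = 14
te_E = (2 + 4·5 + 20)/6 = 42/6 = 7
te_F = (2 + 4·4 + 12)/6 = 30/6 = 5
te_G = (10 + 4·11 + 12)/6 = 66/6 = 11
te_H = (1 + 4·3 + 17)/6 = 30/6 = 5

Forward pass:
ES_A = 0; EF_A = 7
ES_B = 0; EF_B = 9
ES_C = 0; EF_C = 15
ES_D = max(EF_A=7, EF_C=15) = 15; EF_D = 15+14 = 29
ES_E = 7; EF_E = 7+7 = 14
ES_F = 15; EF_F = 15+5 = 20
ES_G = max(EF_A=7, EF_B=9) = 9; EF_G = 9+11 = 20
ES_H = max(EF_A=7, EF_B=9, EF_D=29, EF_E=14, EF_F=20, EF_G=20) = 29; EF_H = 29+5 = 34
Expected project duration μ = 34 hours. Critical path: C → D → H.

34 hours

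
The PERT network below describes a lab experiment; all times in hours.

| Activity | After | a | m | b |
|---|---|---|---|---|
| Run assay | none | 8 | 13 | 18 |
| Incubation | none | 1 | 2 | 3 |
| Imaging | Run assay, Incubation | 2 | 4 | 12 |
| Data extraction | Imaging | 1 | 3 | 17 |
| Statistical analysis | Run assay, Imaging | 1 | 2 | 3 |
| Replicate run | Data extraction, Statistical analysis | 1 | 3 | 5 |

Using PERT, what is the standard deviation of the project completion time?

te_Run assay = (8 + 4·13 + 18)/6 = 78/6 = 13; σ²_Run assay = ((18−8)/6)² = 2.778
te_Incubation = (1 + 4·2 + 3)/6 = 12/6 = 2; σ²_Incubation = ((3−1)/6)² = 0.111
te_Imaging = (2 + 4·4 + 12)/6 = 30/6 = 5; σ²_Imaging = ((12−2)/6)² = 2.778
te_Data extraction = (1 + 4·3 + 17)/6 = 30/6 = 5; σ²_Data extraction = ((17−1)/6)² = 7.111
te_Statistical analysis = (1 + 4·2 + 3)/6 = 12/6 = 2; σ²_Statistical analysis = ((3−1)/6)² = 0.111
te_Replicate run = (1 + 4·3 + 5)/6 = 18/6 = 3; σ²_Replicate run = ((5−1)/6)² = 0.444

Forward pass:
ES_Run assay = 0; EF_Run assay = 13
ES_Incubation = 0; EF_Incubation = 2
ES_Imaging = max(EF_Run assay=13, EF_Incubation=2) = 13; EF_Imaging = 13+5 = 18
ES_Data extraction = 18; EF_Data extraction = 18+5 = 23
ES_Statistical analysis = max(EF_Run assay=13, EF_Imaging=18) = 18; EF_Statistical analysis = 18+2 = 20
ES_Replicate run = max(EF_Data extraction=23, EF_Statistical analysis=20) = 23; EF_Replicate run = 23+3 = 26
Expected project duration μ = 26 hours. Critical path: Run assay → Imaging → Data extraction → Replicate run.

Variance along critical path = 2.778 + 2.778 + 7.111 + 0.444 = 13.111
σ = √13.111 = 3.621 hours

3.62 hours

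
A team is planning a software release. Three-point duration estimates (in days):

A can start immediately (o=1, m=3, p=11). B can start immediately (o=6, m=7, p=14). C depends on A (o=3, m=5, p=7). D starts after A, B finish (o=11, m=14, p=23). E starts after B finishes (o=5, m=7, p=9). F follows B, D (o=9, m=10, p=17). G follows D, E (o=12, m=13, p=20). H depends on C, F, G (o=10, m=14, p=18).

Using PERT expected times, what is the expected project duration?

51 days

te_A = (1 + 4·3 + 11)/6 = 24/6 = 4
te_B = (6 + 4·7 + 14)/6 = 48/6 = 8
te_C = (3 + 4·5 + 7)/6 = 30/6 = 5
te_D = (11 + 4·14 + 23)/6 = 90/6 = 15
te_E = (5 + 4·7 + 9)/6 = 42/6 = 7
te_F = (9 + 4·10 + 17)/6 = 66/6 = 11
te_G = (12 + 4·13 + 20)/6 = 84/6 = 14
te_H = (10 + 4·14 + 18)/6 = 84/6 = 14

Forward pass:
ES_A = 0; EF_A = 4
ES_B = 0; EF_B = 8
ES_C = 4; EF_C = 4+5 = 9
ES_D = max(EF_A=4, EF_B=8) = 8; EF_D = 8+15 = 23
ES_E = 8; EF_E = 8+7 = 15
ES_F = max(EF_B=8, EF_D=23) = 23; EF_F = 23+11 = 34
ES_G = max(EF_D=23, EF_E=15) = 23; EF_G = 23+14 = 37
ES_H = max(EF_C=9, EF_F=34, EF_G=37) = 37; EF_H = 37+14 = 51
Expected project duration μ = 51 days. Critical path: B → D → G → H.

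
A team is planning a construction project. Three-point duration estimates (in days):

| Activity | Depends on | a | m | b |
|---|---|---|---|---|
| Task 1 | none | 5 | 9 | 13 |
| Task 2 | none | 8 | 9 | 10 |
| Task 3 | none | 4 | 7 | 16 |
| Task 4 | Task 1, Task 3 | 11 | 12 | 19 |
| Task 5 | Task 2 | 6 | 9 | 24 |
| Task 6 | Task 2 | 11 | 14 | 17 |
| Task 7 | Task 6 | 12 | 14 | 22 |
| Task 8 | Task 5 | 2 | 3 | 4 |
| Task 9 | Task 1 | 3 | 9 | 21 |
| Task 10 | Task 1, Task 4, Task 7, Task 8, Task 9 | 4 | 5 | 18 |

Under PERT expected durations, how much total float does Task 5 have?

te_Task 1 = (5 + 4·9 + 13)/6 = 54/6 = 9
te_Task 2 = (8 + 4·9 + 10)/6 = 54/6 = 9
te_Task 3 = (4 + 4·7 + 16)/6 = 48/6 = 8
te_Task 4 = (11 + 4·12 + 19)/6 = 78/6 = 13
te_Task 5 = (6 + 4·9 + 24)/6 = 66/6 = 11
te_Task 6 = (11 + 4·14 + 17)/6 = 84/6 = 14
te_Task 7 = (12 + 4·14 + 22)/6 = 90/6 = 15
te_Task 8 = (2 + 4·3 + 4)/6 = 18/6 = 3
te_Task 9 = (3 + 4·9 + 21)/6 = 60/6 = 10
te_Task 10 = (4 + 4·5 + 18)/6 = 42/6 = 7

Forward pass:
ES_Task 1 = 0; EF_Task 1 = 9
ES_Task 2 = 0; EF_Task 2 = 9
ES_Task 3 = 0; EF_Task 3 = 8
ES_Task 4 = max(EF_Task 1=9, EF_Task 3=8) = 9; EF_Task 4 = 9+13 = 22
ES_Task 5 = 9; EF_Task 5 = 9+11 = 20
ES_Task 6 = 9; EF_Task 6 = 9+14 = 23
ES_Task 7 = 23; EF_Task 7 = 23+15 = 38
ES_Task 8 = 20; EF_Task 8 = 20+3 = 23
ES_Task 9 = 9; EF_Task 9 = 9+10 = 19
ES_Task 10 = max(EF_Task 1=9, EF_Task 4=22, EF_Task 7=38, EF_Task 8=23, EF_Task 9=19) = 38; EF_Task 10 = 38+7 = 45
Expected project duration μ = 45 days. Critical path: Task 2 → Task 6 → Task 7 → Task 10.

Backward pass:
LF_Task 10 = 45; LS_Task 10 = 45−7 = 38
LF_Task 9 = LS_Task 10 = 38; LS_Task 9 = 38−10 = 28
LF_Task 8 = LS_Task 10 = 38; LS_Task 8 = 38−3 = 35
LF_Task 7 = LS_Task 10 = 38; LS_Task 7 = 38−15 = 23
LF_Task 6 = LS_Task 7 = 23; LS_Task 6 = 23−14 = 9
LF_Task 5 = LS_Task 8 = 35; LS_Task 5 = 35−11 = 24
LF_Task 4 = LS_Task 10 = 38; LS_Task 4 = 38−13 = 25
LF_Task 3 = LS_Task 4 = 25; LS_Task 3 = 25−8 = 17
LF_Task 2 = min(LS_Task 5=24, LS_Task 6=9) = 9; LS_Task 2 = 9−9 = 0
LF_Task 1 = min(LS_Task 4=25, LS_Task 9=28, LS_Task 10=38) = 25; LS_Task 1 = 25−9 = 16
Slack_Task 5 = LS_Task 5 − ES_Task 5 = 24 − 9 = 15

15 days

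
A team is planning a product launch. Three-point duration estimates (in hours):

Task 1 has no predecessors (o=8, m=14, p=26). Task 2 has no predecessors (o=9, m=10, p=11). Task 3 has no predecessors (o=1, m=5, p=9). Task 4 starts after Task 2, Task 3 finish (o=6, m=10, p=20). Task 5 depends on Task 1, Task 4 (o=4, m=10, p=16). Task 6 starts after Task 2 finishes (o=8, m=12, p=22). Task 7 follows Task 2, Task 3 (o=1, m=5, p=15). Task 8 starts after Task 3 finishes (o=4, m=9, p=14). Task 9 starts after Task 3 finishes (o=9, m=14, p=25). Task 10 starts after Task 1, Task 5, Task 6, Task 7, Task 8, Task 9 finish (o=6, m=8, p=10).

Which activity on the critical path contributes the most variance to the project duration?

te_Task 1 = (8 + 4·14 + 26)/6 = 90/6 = 15; σ²_Task 1 = ((26−8)/6)² = 9.000
te_Task 2 = (9 + 4·10 + 11)/6 = 60/6 = 10; σ²_Task 2 = ((11−9)/6)² = 0.111
te_Task 3 = (1 + 4·5 + 9)/6 = 30/6 = 5; σ²_Task 3 = ((9−1)/6)² = 1.778
te_Task 4 = (6 + 4·10 + 20)/6 = 66/6 = 11; σ²_Task 4 = ((20−6)/6)² = 5.444
te_Task 5 = (4 + 4·10 + 16)/6 = 60/6 = 10; σ²_Task 5 = ((16−4)/6)² = 4.000
te_Task 6 = (8 + 4·12 + 22)/6 = 78/6 = 13; σ²_Task 6 = ((22−8)/6)² = 5.444
te_Task 7 = (1 + 4·5 + 15)/6 = 36/6 = 6; σ²_Task 7 = ((15−1)/6)² = 5.444
te_Task 8 = (4 + 4·9 + 14)/6 = 54/6 = 9; σ²_Task 8 = ((14−4)/6)² = 2.778
te_Task 9 = (9 + 4·14 + 25)/6 = 90/6 = 15; σ²_Task 9 = ((25−9)/6)² = 7.111
te_Task 10 = (6 + 4·8 + 10)/6 = 48/6 = 8; σ²_Task 10 = ((10−6)/6)² = 0.444

Forward pass:
ES_Task 1 = 0; EF_Task 1 = 15
ES_Task 2 = 0; EF_Task 2 = 10
ES_Task 3 = 0; EF_Task 3 = 5
ES_Task 4 = max(EF_Task 2=10, EF_Task 3=5) = 10; EF_Task 4 = 10+11 = 21
ES_Task 5 = max(EF_Task 1=15, EF_Task 4=21) = 21; EF_Task 5 = 21+10 = 31
ES_Task 6 = 10; EF_Task 6 = 10+13 = 23
ES_Task 7 = max(EF_Task 2=10, EF_Task 3=5) = 10; EF_Task 7 = 10+6 = 16
ES_Task 8 = 5; EF_Task 8 = 5+9 = 14
ES_Task 9 = 5; EF_Task 9 = 5+15 = 20
ES_Task 10 = max(EF_Task 1=15, EF_Task 5=31, EF_Task 6=23, EF_Task 7=16, EF_Task 8=14, EF_Task 9=20) = 31; EF_Task 10 = 31+8 = 39
Expected project duration μ = 39 hours. Critical path: Task 2 → Task 4 → Task 5 → Task 10.

Variances on critical path: σ²_Task 2=0.111, σ²_Task 4=5.444, σ²_Task 5=4.000, σ²_Task 10=0.444.
Largest is σ²_Task 4 = 5.444.

Task 4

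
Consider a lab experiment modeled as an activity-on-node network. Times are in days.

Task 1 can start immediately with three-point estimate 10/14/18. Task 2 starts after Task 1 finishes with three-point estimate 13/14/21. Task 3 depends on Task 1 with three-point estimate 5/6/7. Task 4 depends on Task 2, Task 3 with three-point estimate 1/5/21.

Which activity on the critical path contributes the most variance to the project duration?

te_Task 1 = (10 + 4·14 + 18)/6 = 84/6 = 14; σ²_Task 1 = ((18−10)/6)² = 1.778
te_Task 2 = (13 + 4·14 + 21)/6 = 90/6 = 15; σ²_Task 2 = ((21−13)/6)² = 1.778
te_Task 3 = (5 + 4·6 + 7)/6 = 36/6 = 6; σ²_Task 3 = ((7−5)/6)² = 0.111
te_Task 4 = (1 + 4·5 + 21)/6 = 42/6 = 7; σ²_Task 4 = ((21−1)/6)² = 11.111

Forward pass:
ES_Task 1 = 0; EF_Task 1 = 14
ES_Task 2 = 14; EF_Task 2 = 14+15 = 29
ES_Task 3 = 14; EF_Task 3 = 14+6 = 20
ES_Task 4 = max(EF_Task 2=29, EF_Task 3=20) = 29; EF_Task 4 = 29+7 = 36
Expected project duration μ = 36 days. Critical path: Task 1 → Task 2 → Task 4.

Variances on critical path: σ²_Task 1=1.778, σ²_Task 2=1.778, σ²_Task 4=11.111.
Largest is σ²_Task 4 = 11.111.

Task 4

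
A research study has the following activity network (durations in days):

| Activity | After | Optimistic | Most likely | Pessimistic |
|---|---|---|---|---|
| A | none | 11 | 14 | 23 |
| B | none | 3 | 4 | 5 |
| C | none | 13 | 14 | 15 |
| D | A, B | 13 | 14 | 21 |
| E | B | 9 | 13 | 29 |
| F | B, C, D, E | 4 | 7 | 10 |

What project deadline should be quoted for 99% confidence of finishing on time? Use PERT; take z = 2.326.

te_A = (11 + 4·14 + 23)/6 = 90/6 = 15; σ²_A = ((23−11)/6)² = 4.000
te_B = (3 + 4·4 + 5)/6 = 24/6 = 4; σ²_B = ((5−3)/6)² = 0.111
te_C = (13 + 4·14 + 15)/6 = 84/6 = 14; σ²_C = ((15−13)/6)² = 0.111
te_D = (13 + 4·14 + 21)/6 = 90/6 = 15; σ²_D = ((21−13)/6)² = 1.778
te_E = (9 + 4·13 + 29)/6 = 90/6 = 15; σ²_E = ((29−9)/6)² = 11.111
te_F = (4 + 4·7 + 10)/6 = 42/6 = 7; σ²_F = ((10−4)/6)² = 1.000

Forward pass:
ES_A = 0; EF_A = 15
ES_B = 0; EF_B = 4
ES_C = 0; EF_C = 14
ES_D = max(EF_A=15, EF_B=4) = 15; EF_D = 15+15 = 30
ES_E = 4; EF_E = 4+15 = 19
ES_F = max(EF_B=4, EF_C=14, EF_D=30, EF_E=19) = 30; EF_F = 30+7 = 37
Expected project duration μ = 37 days. Critical path: A → D → F.

Variance along critical path = 4.000 + 1.778 + 1.000 = 6.778; σ = 2.603 days.
D = μ + z·σ = 37 + 2.326·2.603 = 43.1 days

43.1 days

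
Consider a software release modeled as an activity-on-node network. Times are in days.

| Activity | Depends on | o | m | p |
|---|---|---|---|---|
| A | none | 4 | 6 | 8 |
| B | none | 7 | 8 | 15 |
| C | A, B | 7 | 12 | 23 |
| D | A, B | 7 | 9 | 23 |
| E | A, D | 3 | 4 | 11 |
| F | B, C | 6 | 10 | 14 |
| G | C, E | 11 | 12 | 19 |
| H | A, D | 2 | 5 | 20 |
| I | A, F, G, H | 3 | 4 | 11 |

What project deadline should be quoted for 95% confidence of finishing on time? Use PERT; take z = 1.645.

te_A = (4 + 4·6 + 8)/6 = 36/6 = 6; σ²_A = ((8−4)/6)² = 0.444
te_B = (7 + 4·8 + 15)/6 = 54/6 = 9; σ²_B = ((15−7)/6)² = 1.778
te_C = (7 + 4·12 + 23)/6 = 78/6 = 13; σ²_C = ((23−7)/6)² = 7.111
te_D = (7 + 4·9 + 23)/6 = 66/6 = 11; σ²_D = ((23−7)/6)² = 7.111
te_E = (3 + 4·4 + 11)/6 = 30/6 = 5; σ²_E = ((11−3)/6)² = 1.778
te_F = (6 + 4·10 + 14)/6 = 60/6 = 10; σ²_F = ((14−6)/6)² = 1.778
te_G = (11 + 4·12 + 19)/6 = 78/6 = 13; σ²_G = ((19−11)/6)² = 1.778
te_H = (2 + 4·5 + 20)/6 = 42/6 = 7; σ²_H = ((20−2)/6)² = 9.000
te_I = (3 + 4·4 + 11)/6 = 30/6 = 5; σ²_I = ((11−3)/6)² = 1.778

Forward pass:
ES_A = 0; EF_A = 6
ES_B = 0; EF_B = 9
ES_C = max(EF_A=6, EF_B=9) = 9; EF_C = 9+13 = 22
ES_D = max(EF_A=6, EF_B=9) = 9; EF_D = 9+11 = 20
ES_E = max(EF_A=6, EF_D=20) = 20; EF_E = 20+5 = 25
ES_F = max(EF_B=9, EF_C=22) = 22; EF_F = 22+10 = 32
ES_G = max(EF_C=22, EF_E=25) = 25; EF_G = 25+13 = 38
ES_H = max(EF_A=6, EF_D=20) = 20; EF_H = 20+7 = 27
ES_I = max(EF_A=6, EF_F=32, EF_G=38, EF_H=27) = 38; EF_I = 38+5 = 43
Expected project duration μ = 43 days. Critical path: B → D → E → G → I.

Variance along critical path = 1.778 + 7.111 + 1.778 + 1.778 + 1.778 = 14.222; σ = 3.771 days.
D = μ + z·σ = 43 + 1.645·3.771 = 49.2 days

49.2 days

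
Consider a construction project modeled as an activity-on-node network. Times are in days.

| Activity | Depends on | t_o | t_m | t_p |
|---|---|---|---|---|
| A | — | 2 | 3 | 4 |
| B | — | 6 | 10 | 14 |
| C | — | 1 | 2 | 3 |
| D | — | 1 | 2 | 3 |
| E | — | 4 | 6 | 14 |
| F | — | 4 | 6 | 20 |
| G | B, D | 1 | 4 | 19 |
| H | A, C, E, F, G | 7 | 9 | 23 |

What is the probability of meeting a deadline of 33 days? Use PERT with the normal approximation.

0.922

te_A = (2 + 4·3 + 4)/6 = 18/6 = 3; σ²_A = ((4−2)/6)² = 0.111
te_B = (6 + 4·10 + 14)/6 = 60/6 = 10; σ²_B = ((14−6)/6)² = 1.778
te_C = (1 + 4·2 + 3)/6 = 12/6 = 2; σ²_C = ((3−1)/6)² = 0.111
te_D = (1 + 4·2 + 3)/6 = 12/6 = 2; σ²_D = ((3−1)/6)² = 0.111
te_E = (4 + 4·6 + 14)/6 = 42/6 = 7; σ²_E = ((14−4)/6)² = 2.778
te_F = (4 + 4·6 + 20)/6 = 48/6 = 8; σ²_F = ((20−4)/6)² = 7.111
te_G = (1 + 4·4 + 19)/6 = 36/6 = 6; σ²_G = ((19−1)/6)² = 9.000
te_H = (7 + 4·9 + 23)/6 = 66/6 = 11; σ²_H = ((23−7)/6)² = 7.111

Forward pass:
ES_A = 0; EF_A = 3
ES_B = 0; EF_B = 10
ES_C = 0; EF_C = 2
ES_D = 0; EF_D = 2
ES_E = 0; EF_E = 7
ES_F = 0; EF_F = 8
ES_G = max(EF_B=10, EF_D=2) = 10; EF_G = 10+6 = 16
ES_H = max(EF_A=3, EF_C=2, EF_E=7, EF_F=8, EF_G=16) = 16; EF_H = 16+11 = 27
Expected project duration μ = 27 days. Critical path: B → G → H.

Variance along critical path = 1.778 + 9.000 + 7.111 = 17.889; σ = √17.889 = 4.230 days.
Z = (33 − 27) / 4.230 = 1.419
P(T ≤ 33) = Φ(1.419) ≈ 0.922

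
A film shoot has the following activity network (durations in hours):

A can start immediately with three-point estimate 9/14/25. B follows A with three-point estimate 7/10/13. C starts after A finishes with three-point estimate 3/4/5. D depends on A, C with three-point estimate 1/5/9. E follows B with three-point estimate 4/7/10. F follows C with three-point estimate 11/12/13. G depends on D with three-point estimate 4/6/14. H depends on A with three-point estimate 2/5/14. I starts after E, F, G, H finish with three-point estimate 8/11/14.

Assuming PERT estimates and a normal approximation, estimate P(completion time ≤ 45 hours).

te_A = (9 + 4·14 + 25)/6 = 90/6 = 15; σ²_A = ((25−9)/6)² = 7.111
te_B = (7 + 4·10 + 13)/6 = 60/6 = 10; σ²_B = ((13−7)/6)² = 1.000
te_C = (3 + 4·4 + 5)/6 = 24/6 = 4; σ²_C = ((5−3)/6)² = 0.111
te_D = (1 + 4·5 + 9)/6 = 30/6 = 5; σ²_D = ((9−1)/6)² = 1.778
te_E = (4 + 4·7 + 10)/6 = 42/6 = 7; σ²_E = ((10−4)/6)² = 1.000
te_F = (11 + 4·12 + 13)/6 = 72/6 = 12; σ²_F = ((13−11)/6)² = 0.111
te_G = (4 + 4·6 + 14)/6 = 42/6 = 7; σ²_G = ((14−4)/6)² = 2.778
te_H = (2 + 4·5 + 14)/6 = 36/6 = 6; σ²_H = ((14−2)/6)² = 4.000
te_I = (8 + 4·11 + 14)/6 = 66/6 = 11; σ²_I = ((14−8)/6)² = 1.000

Forward pass:
ES_A = 0; EF_A = 15
ES_B = 15; EF_B = 15+10 = 25
ES_C = 15; EF_C = 15+4 = 19
ES_D = max(EF_A=15, EF_C=19) = 19; EF_D = 19+5 = 24
ES_E = 25; EF_E = 25+7 = 32
ES_F = 19; EF_F = 19+12 = 31
ES_G = 24; EF_G = 24+7 = 31
ES_H = 15; EF_H = 15+6 = 21
ES_I = max(EF_E=32, EF_F=31, EF_G=31, EF_H=21) = 32; EF_I = 32+11 = 43
Expected project duration μ = 43 hours. Critical path: A → B → E → I.

Variance along critical path = 7.111 + 1.000 + 1.000 + 1.000 = 10.111; σ = √10.111 = 3.180 hours.
Z = (45 − 43) / 3.180 = 0.629
P(T ≤ 45) = Φ(0.629) ≈ 0.735

0.735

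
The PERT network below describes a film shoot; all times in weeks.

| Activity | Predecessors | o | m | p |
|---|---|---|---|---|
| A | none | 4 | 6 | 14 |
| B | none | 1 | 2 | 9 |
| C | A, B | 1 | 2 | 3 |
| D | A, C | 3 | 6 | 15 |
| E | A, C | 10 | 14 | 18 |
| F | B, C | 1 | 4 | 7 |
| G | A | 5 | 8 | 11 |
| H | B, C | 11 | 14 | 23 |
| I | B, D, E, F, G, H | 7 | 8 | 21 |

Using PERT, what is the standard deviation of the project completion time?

te_A = (4 + 4·6 + 14)/6 = 42/6 = 7; σ²_A = ((14−4)/6)² = 2.778
te_B = (1 + 4·2 + 9)/6 = 18/6 = 3; σ²_B = ((9−1)/6)² = 1.778
te_C = (1 + 4·2 + 3)/6 = 12/6 = 2; σ²_C = ((3−1)/6)² = 0.111
te_D = (3 + 4·6 + 15)/6 = 42/6 = 7; σ²_D = ((15−3)/6)² = 4.000
te_E = (10 + 4·14 + 18)/6 = 84/6 = 14; σ²_E = ((18−10)/6)² = 1.778
te_F = (1 + 4·4 + 7)/6 = 24/6 = 4; σ²_F = ((7−1)/6)² = 1.000
te_G = (5 + 4·8 + 11)/6 = 48/6 = 8; σ²_G = ((11−5)/6)² = 1.000
te_H = (11 + 4·14 + 23)/6 = 90/6 = 15; σ²_H = ((23−11)/6)² = 4.000
te_I = (7 + 4·8 + 21)/6 = 60/6 = 10; σ²_I = ((21−7)/6)² = 5.444

Forward pass:
ES_A = 0; EF_A = 7
ES_B = 0; EF_B = 3
ES_C = max(EF_A=7, EF_B=3) = 7; EF_C = 7+2 = 9
ES_D = max(EF_A=7, EF_C=9) = 9; EF_D = 9+7 = 16
ES_E = max(EF_A=7, EF_C=9) = 9; EF_E = 9+14 = 23
ES_F = max(EF_B=3, EF_C=9) = 9; EF_F = 9+4 = 13
ES_G = 7; EF_G = 7+8 = 15
ES_H = max(EF_B=3, EF_C=9) = 9; EF_H = 9+15 = 24
ES_I = max(EF_B=3, EF_D=16, EF_E=23, EF_F=13, EF_G=15, EF_H=24) = 24; EF_I = 24+10 = 34
Expected project duration μ = 34 weeks. Critical path: A → C → H → I.

Variance along critical path = 2.778 + 0.111 + 4.000 + 5.444 = 12.333
σ = √12.333 = 3.512 weeks

3.51 weeks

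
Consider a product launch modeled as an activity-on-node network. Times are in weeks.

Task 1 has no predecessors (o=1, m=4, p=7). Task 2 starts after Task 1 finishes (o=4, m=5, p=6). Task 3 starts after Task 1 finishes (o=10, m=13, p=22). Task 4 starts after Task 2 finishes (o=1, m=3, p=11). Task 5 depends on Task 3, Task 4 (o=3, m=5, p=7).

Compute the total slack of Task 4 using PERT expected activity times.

5 weeks

te_Task 1 = (1 + 4·4 + 7)/6 = 24/6 = 4
te_Task 2 = (4 + 4·5 + 6)/6 = 30/6 = 5
te_Task 3 = (10 + 4·13 + 22)/6 = 84/6 = 14
te_Task 4 = (1 + 4·3 + 11)/6 = 24/6 = 4
te_Task 5 = (3 + 4·5 + 7)/6 = 30/6 = 5

Forward pass:
ES_Task 1 = 0; EF_Task 1 = 4
ES_Task 2 = 4; EF_Task 2 = 4+5 = 9
ES_Task 3 = 4; EF_Task 3 = 4+14 = 18
ES_Task 4 = 9; EF_Task 4 = 9+4 = 13
ES_Task 5 = max(EF_Task 3=18, EF_Task 4=13) = 18; EF_Task 5 = 18+5 = 23
Expected project duration μ = 23 weeks. Critical path: Task 1 → Task 3 → Task 5.

Backward pass:
LF_Task 5 = 23; LS_Task 5 = 23−5 = 18
LF_Task 4 = LS_Task 5 = 18; LS_Task 4 = 18−4 = 14
LF_Task 3 = LS_Task 5 = 18; LS_Task 3 = 18−14 = 4
LF_Task 2 = LS_Task 4 = 14; LS_Task 2 = 14−5 = 9
LF_Task 1 = min(LS_Task 2=9, LS_Task 3=4) = 4; LS_Task 1 = 4−4 = 0
Slack_Task 4 = LS_Task 4 − ES_Task 4 = 14 − 9 = 5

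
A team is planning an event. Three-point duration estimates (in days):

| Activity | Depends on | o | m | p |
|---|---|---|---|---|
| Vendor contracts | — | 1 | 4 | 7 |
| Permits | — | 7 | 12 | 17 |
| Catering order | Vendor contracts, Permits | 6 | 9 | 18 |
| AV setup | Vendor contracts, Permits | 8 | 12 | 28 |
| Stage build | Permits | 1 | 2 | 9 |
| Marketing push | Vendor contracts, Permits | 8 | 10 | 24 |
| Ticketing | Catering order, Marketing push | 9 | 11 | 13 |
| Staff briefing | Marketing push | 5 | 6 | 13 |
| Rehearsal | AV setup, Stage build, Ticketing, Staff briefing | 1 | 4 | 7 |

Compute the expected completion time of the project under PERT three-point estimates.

39 days

te_Vendor contracts = (1 + 4·4 + 7)/6 = 24/6 = 4
te_Permits = (7 + 4·12 + 17)/6 = 72/6 = 12
te_Catering order = (6 + 4·9 + 18)/6 = 60/6 = 10
te_AV setup = (8 + 4·12 + 28)/6 = 84/6 = 14
te_Stage build = (1 + 4·2 + 9)/6 = 18/6 = 3
te_Marketing push = (8 + 4·10 + 24)/6 = 72/6 = 12
te_Ticketing = (9 + 4·11 + 13)/6 = 66/6 = 11
te_Staff briefing = (5 + 4·6 + 13)/6 = 42/6 = 7
te_Rehearsal = (1 + 4·4 + 7)/6 = 24/6 = 4

Forward pass:
ES_Vendor contracts = 0; EF_Vendor contracts = 4
ES_Permits = 0; EF_Permits = 12
ES_Catering order = max(EF_Vendor contracts=4, EF_Permits=12) = 12; EF_Catering order = 12+10 = 22
ES_AV setup = max(EF_Vendor contracts=4, EF_Permits=12) = 12; EF_AV setup = 12+14 = 26
ES_Stage build = 12; EF_Stage build = 12+3 = 15
ES_Marketing push = max(EF_Vendor contracts=4, EF_Permits=12) = 12; EF_Marketing push = 12+12 = 24
ES_Ticketing = max(EF_Catering order=22, EF_Marketing push=24) = 24; EF_Ticketing = 24+11 = 35
ES_Staff briefing = 24; EF_Staff briefing = 24+7 = 31
ES_Rehearsal = max(EF_AV setup=26, EF_Stage build=15, EF_Ticketing=35, EF_Staff briefing=31) = 35; EF_Rehearsal = 35+4 = 39
Expected project duration μ = 39 days. Critical path: Permits → Marketing push → Ticketing → Rehearsal.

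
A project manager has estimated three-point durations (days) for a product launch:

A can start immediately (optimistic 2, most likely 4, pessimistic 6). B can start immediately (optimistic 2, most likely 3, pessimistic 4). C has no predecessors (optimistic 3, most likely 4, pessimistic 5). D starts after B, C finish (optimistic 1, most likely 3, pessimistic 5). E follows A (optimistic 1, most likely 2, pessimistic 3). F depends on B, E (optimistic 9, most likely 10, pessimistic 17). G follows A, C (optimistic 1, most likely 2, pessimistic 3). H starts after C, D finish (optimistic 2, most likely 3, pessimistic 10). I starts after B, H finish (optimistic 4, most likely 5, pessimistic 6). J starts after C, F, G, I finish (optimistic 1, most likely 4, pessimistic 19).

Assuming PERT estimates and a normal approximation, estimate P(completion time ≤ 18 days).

te_A = (2 + 4·4 + 6)/6 = 24/6 = 4; σ²_A = ((6−2)/6)² = 0.444
te_B = (2 + 4·3 + 4)/6 = 18/6 = 3; σ²_B = ((4−2)/6)² = 0.111
te_C = (3 + 4·4 + 5)/6 = 24/6 = 4; σ²_C = ((5−3)/6)² = 0.111
te_D = (1 + 4·3 + 5)/6 = 18/6 = 3; σ²_D = ((5−1)/6)² = 0.444
te_E = (1 + 4·2 + 3)/6 = 12/6 = 2; σ²_E = ((3−1)/6)² = 0.111
te_F = (9 + 4·10 + 17)/6 = 66/6 = 11; σ²_F = ((17−9)/6)² = 1.778
te_G = (1 + 4·2 + 3)/6 = 12/6 = 2; σ²_G = ((3−1)/6)² = 0.111
te_H = (2 + 4·3 + 10)/6 = 24/6 = 4; σ²_H = ((10−2)/6)² = 1.778
te_I = (4 + 4·5 + 6)/6 = 30/6 = 5; σ²_I = ((6−4)/6)² = 0.111
te_J = (1 + 4·4 + 19)/6 = 36/6 = 6; σ²_J = ((19−1)/6)² = 9.000

Forward pass:
ES_A = 0; EF_A = 4
ES_B = 0; EF_B = 3
ES_C = 0; EF_C = 4
ES_D = max(EF_B=3, EF_C=4) = 4; EF_D = 4+3 = 7
ES_E = 4; EF_E = 4+2 = 6
ES_F = max(EF_B=3, EF_E=6) = 6; EF_F = 6+11 = 17
ES_G = max(EF_A=4, EF_C=4) = 4; EF_G = 4+2 = 6
ES_H = max(EF_C=4, EF_D=7) = 7; EF_H = 7+4 = 11
ES_I = max(EF_B=3, EF_H=11) = 11; EF_I = 11+5 = 16
ES_J = max(EF_C=4, EF_F=17, EF_G=6, EF_I=16) = 17; EF_J = 17+6 = 23
Expected project duration μ = 23 days. Critical path: A → E → F → J.

Variance along critical path = 0.444 + 0.111 + 1.778 + 9.000 = 11.333; σ = √11.333 = 3.367 days.
Z = (18 − 23) / 3.367 = -1.485
P(T ≤ 18) = Φ(-1.485) ≈ 0.069

0.069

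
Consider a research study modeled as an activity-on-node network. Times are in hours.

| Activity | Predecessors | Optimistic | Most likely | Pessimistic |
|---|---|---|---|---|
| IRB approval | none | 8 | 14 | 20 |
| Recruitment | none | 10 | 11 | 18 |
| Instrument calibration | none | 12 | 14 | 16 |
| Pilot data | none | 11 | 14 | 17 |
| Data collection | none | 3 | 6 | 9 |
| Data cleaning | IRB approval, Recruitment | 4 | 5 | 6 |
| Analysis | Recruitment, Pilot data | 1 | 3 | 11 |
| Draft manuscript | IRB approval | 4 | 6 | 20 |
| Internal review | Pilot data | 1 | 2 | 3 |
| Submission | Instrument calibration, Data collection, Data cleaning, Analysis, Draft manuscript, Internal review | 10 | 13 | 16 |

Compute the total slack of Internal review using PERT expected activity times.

te_IRB approval = (8 + 4·14 + 20)/6 = 84/6 = 14
te_Recruitment = (10 + 4·11 + 18)/6 = 72/6 = 12
te_Instrument calibration = (12 + 4·14 + 16)/6 = 84/6 = 14
te_Pilot data = (11 + 4·14 + 17)/6 = 84/6 = 14
te_Data collection = (3 + 4·6 + 9)/6 = 36/6 = 6
te_Data cleaning = (4 + 4·5 + 6)/6 = 30/6 = 5
te_Analysis = (1 + 4·3 + 11)/6 = 24/6 = 4
te_Draft manuscript = (4 + 4·6 + 20)/6 = 48/6 = 8
te_Internal review = (1 + 4·2 + 3)/6 = 12/6 = 2
te_Submission = (10 + 4·13 + 16)/6 = 78/6 = 13

Forward pass:
ES_IRB approval = 0; EF_IRB approval = 14
ES_Recruitment = 0; EF_Recruitment = 12
ES_Instrument calibration = 0; EF_Instrument calibration = 14
ES_Pilot data = 0; EF_Pilot data = 14
ES_Data collection = 0; EF_Data collection = 6
ES_Data cleaning = max(EF_IRB approval=14, EF_Recruitment=12) = 14; EF_Data cleaning = 14+5 = 19
ES_Analysis = max(EF_Recruitment=12, EF_Pilot data=14) = 14; EF_Analysis = 14+4 = 18
ES_Draft manuscript = 14; EF_Draft manuscript = 14+8 = 22
ES_Internal review = 14; EF_Internal review = 14+2 = 16
ES_Submission = max(EF_Instrument calibration=14, EF_Data collection=6, EF_Data cleaning=19, EF_Analysis=18, EF_Draft manuscript=22, EF_Internal review=16) = 22; EF_Submission = 22+13 = 35
Expected project duration μ = 35 hours. Critical path: IRB approval → Draft manuscript → Submission.

Backward pass:
LF_Submission = 35; LS_Submission = 35−13 = 22
LF_Internal review = LS_Submission = 22; LS_Internal review = 22−2 = 20
LF_Draft manuscript = LS_Submission = 22; LS_Draft manuscript = 22−8 = 14
LF_Analysis = LS_Submission = 22; LS_Analysis = 22−4 = 18
LF_Data cleaning = LS_Submission = 22; LS_Data cleaning = 22−5 = 17
LF_Data collection = LS_Submission = 22; LS_Data collection = 22−6 = 16
LF_Pilot data = min(LS_Analysis=18, LS_Internal review=20) = 18; LS_Pilot data = 18−14 = 4
LF_Instrument calibration = LS_Submission = 22; LS_Instrument calibration = 22−14 = 8
LF_Recruitment = min(LS_Data cleaning=17, LS_Analysis=18) = 17; LS_Recruitment = 17−12 = 5
LF_IRB approval = min(LS_Data cleaning=17, LS_Draft manuscript=14) = 14; LS_IRB approval = 14−14 = 0
Slack_Internal review = LS_Internal review − ES_Internal review = 20 − 14 = 6

6 hours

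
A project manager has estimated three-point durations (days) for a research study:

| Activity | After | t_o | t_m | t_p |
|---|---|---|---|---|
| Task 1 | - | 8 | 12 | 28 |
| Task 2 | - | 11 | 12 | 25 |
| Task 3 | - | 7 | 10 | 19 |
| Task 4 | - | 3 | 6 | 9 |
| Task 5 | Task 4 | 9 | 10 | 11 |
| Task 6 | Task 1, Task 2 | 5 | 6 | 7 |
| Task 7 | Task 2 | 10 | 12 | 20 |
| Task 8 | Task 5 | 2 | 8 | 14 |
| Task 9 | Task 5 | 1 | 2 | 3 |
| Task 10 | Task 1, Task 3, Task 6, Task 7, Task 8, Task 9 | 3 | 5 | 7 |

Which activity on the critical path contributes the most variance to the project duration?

Task 2

te_Task 1 = (8 + 4·12 + 28)/6 = 84/6 = 14; σ²_Task 1 = ((28−8)/6)² = 11.111
te_Task 2 = (11 + 4·12 + 25)/6 = 84/6 = 14; σ²_Task 2 = ((25−11)/6)² = 5.444
te_Task 3 = (7 + 4·10 + 19)/6 = 66/6 = 11; σ²_Task 3 = ((19−7)/6)² = 4.000
te_Task 4 = (3 + 4·6 + 9)/6 = 36/6 = 6; σ²_Task 4 = ((9−3)/6)² = 1.000
te_Task 5 = (9 + 4·10 + 11)/6 = 60/6 = 10; σ²_Task 5 = ((11−9)/6)² = 0.111
te_Task 6 = (5 + 4·6 + 7)/6 = 36/6 = 6; σ²_Task 6 = ((7−5)/6)² = 0.111
te_Task 7 = (10 + 4·12 + 20)/6 = 78/6 = 13; σ²_Task 7 = ((20−10)/6)² = 2.778
te_Task 8 = (2 + 4·8 + 14)/6 = 48/6 = 8; σ²_Task 8 = ((14−2)/6)² = 4.000
te_Task 9 = (1 + 4·2 + 3)/6 = 12/6 = 2; σ²_Task 9 = ((3−1)/6)² = 0.111
te_Task 10 = (3 + 4·5 + 7)/6 = 30/6 = 5; σ²_Task 10 = ((7−3)/6)² = 0.444

Forward pass:
ES_Task 1 = 0; EF_Task 1 = 14
ES_Task 2 = 0; EF_Task 2 = 14
ES_Task 3 = 0; EF_Task 3 = 11
ES_Task 4 = 0; EF_Task 4 = 6
ES_Task 5 = 6; EF_Task 5 = 6+10 = 16
ES_Task 6 = max(EF_Task 1=14, EF_Task 2=14) = 14; EF_Task 6 = 14+6 = 20
ES_Task 7 = 14; EF_Task 7 = 14+13 = 27
ES_Task 8 = 16; EF_Task 8 = 16+8 = 24
ES_Task 9 = 16; EF_Task 9 = 16+2 = 18
ES_Task 10 = max(EF_Task 1=14, EF_Task 3=11, EF_Task 6=20, EF_Task 7=27, EF_Task 8=24, EF_Task 9=18) = 27; EF_Task 10 = 27+5 = 32
Expected project duration μ = 32 days. Critical path: Task 2 → Task 7 → Task 10.

Variances on critical path: σ²_Task 2=5.444, σ²_Task 7=2.778, σ²_Task 10=0.444.
Largest is σ²_Task 2 = 5.444.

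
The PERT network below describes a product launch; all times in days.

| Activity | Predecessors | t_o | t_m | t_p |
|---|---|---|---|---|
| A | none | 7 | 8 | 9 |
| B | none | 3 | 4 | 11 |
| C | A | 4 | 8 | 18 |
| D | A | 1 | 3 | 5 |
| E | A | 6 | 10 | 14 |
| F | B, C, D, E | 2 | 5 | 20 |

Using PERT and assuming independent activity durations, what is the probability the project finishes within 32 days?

te_A = (7 + 4·8 + 9)/6 = 48/6 = 8; σ²_A = ((9−7)/6)² = 0.111
te_B = (3 + 4·4 + 11)/6 = 30/6 = 5; σ²_B = ((11−3)/6)² = 1.778
te_C = (4 + 4·8 + 18)/6 = 54/6 = 9; σ²_C = ((18−4)/6)² = 5.444
te_D = (1 + 4·3 + 5)/6 = 18/6 = 3; σ²_D = ((5−1)/6)² = 0.444
te_E = (6 + 4·10 + 14)/6 = 60/6 = 10; σ²_E = ((14−6)/6)² = 1.778
te_F = (2 + 4·5 + 20)/6 = 42/6 = 7; σ²_F = ((20−2)/6)² = 9.000

Forward pass:
ES_A = 0; EF_A = 8
ES_B = 0; EF_B = 5
ES_C = 8; EF_C = 8+9 = 17
ES_D = 8; EF_D = 8+3 = 11
ES_E = 8; EF_E = 8+10 = 18
ES_F = max(EF_B=5, EF_C=17, EF_D=11, EF_E=18) = 18; EF_F = 18+7 = 25
Expected project duration μ = 25 days. Critical path: A → E → F.

Variance along critical path = 0.111 + 1.778 + 9.000 = 10.889; σ = √10.889 = 3.300 days.
Z = (32 − 25) / 3.300 = 2.121
P(T ≤ 32) = Φ(2.121) ≈ 0.983

0.983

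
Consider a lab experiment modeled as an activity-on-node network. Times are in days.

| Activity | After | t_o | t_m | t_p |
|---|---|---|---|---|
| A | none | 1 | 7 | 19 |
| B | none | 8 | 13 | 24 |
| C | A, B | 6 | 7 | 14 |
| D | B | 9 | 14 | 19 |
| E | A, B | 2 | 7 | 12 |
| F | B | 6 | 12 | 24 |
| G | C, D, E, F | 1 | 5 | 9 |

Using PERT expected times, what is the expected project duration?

33 days

te_A = (1 + 4·7 + 19)/6 = 48/6 = 8
te_B = (8 + 4·13 + 24)/6 = 84/6 = 14
te_C = (6 + 4·7 + 14)/6 = 48/6 = 8
te_D = (9 + 4·14 + 19)/6 = 84/6 = 14
te_E = (2 + 4·7 + 12)/6 = 42/6 = 7
te_F = (6 + 4·12 + 24)/6 = 78/6 = 13
te_G = (1 + 4·5 + 9)/6 = 30/6 = 5

Forward pass:
ES_A = 0; EF_A = 8
ES_B = 0; EF_B = 14
ES_C = max(EF_A=8, EF_B=14) = 14; EF_C = 14+8 = 22
ES_D = 14; EF_D = 14+14 = 28
ES_E = max(EF_A=8, EF_B=14) = 14; EF_E = 14+7 = 21
ES_F = 14; EF_F = 14+13 = 27
ES_G = max(EF_C=22, EF_D=28, EF_E=21, EF_F=27) = 28; EF_G = 28+5 = 33
Expected project duration μ = 33 days. Critical path: B → D → G.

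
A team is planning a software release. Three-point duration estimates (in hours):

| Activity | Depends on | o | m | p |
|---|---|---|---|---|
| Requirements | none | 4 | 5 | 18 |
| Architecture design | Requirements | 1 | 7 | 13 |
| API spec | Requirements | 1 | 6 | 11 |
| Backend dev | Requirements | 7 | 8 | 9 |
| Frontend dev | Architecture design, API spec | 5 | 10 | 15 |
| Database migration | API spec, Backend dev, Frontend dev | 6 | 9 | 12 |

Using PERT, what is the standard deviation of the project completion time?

3.64 hours

te_Requirements = (4 + 4·5 + 18)/6 = 42/6 = 7; σ²_Requirements = ((18−4)/6)² = 5.444
te_Architecture design = (1 + 4·7 + 13)/6 = 42/6 = 7; σ²_Architecture design = ((13−1)/6)² = 4.000
te_API spec = (1 + 4·6 + 11)/6 = 36/6 = 6; σ²_API spec = ((11−1)/6)² = 2.778
te_Backend dev = (7 + 4·8 + 9)/6 = 48/6 = 8; σ²_Backend dev = ((9−7)/6)² = 0.111
te_Frontend dev = (5 + 4·10 + 15)/6 = 60/6 = 10; σ²_Frontend dev = ((15−5)/6)² = 2.778
te_Database migration = (6 + 4·9 + 12)/6 = 54/6 = 9; σ²_Database migration = ((12−6)/6)² = 1.000

Forward pass:
ES_Requirements = 0; EF_Requirements = 7
ES_Architecture design = 7; EF_Architecture design = 7+7 = 14
ES_API spec = 7; EF_API spec = 7+6 = 13
ES_Backend dev = 7; EF_Backend dev = 7+8 = 15
ES_Frontend dev = max(EF_Architecture design=14, EF_API spec=13) = 14; EF_Frontend dev = 14+10 = 24
ES_Database migration = max(EF_API spec=13, EF_Backend dev=15, EF_Frontend dev=24) = 24; EF_Database migration = 24+9 = 33
Expected project duration μ = 33 hours. Critical path: Requirements → Architecture design → Frontend dev → Database migration.

Variance along critical path = 5.444 + 4.000 + 2.778 + 1.000 = 13.222
σ = √13.222 = 3.636 hours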